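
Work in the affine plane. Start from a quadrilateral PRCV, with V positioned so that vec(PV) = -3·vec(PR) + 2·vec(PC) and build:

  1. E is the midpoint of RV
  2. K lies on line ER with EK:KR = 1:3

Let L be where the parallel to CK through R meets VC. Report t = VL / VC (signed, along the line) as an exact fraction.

Assign P = (0, 0), R = (1, 0), C = (0, 1), V = (-3, 2) — the answer is frame-independent, so this choice is without loss of generality.
1. E is the midpoint of RV ⇒ E = (-1, 1)
2. K lies on line ER with EK:KR = 1:3 ⇒ K = (-1/2, 3/4)
through R parallel to CK: direction (-1/2, -1/4); meets VC at L = (9/5, 2/5)
L = V + t·(C−V) with t = 8/5

t = 8/5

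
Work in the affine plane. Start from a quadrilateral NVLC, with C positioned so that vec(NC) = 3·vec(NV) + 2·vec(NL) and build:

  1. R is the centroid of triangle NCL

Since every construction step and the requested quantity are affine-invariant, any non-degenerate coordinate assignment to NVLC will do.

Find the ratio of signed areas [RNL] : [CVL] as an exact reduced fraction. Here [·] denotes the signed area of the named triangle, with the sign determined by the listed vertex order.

Choose coordinates N = (0, 0), V = (1, 0), L = (0, 1), C = (3, 2).
1. R is the centroid of triangle NCL ⇒ R = (1, 1)
2·[RNL] = -1, 2·[CVL] = -4
[RNL]:[CVL] = -1:-4 = 1/4

[RNL]:[CVL] = 1/4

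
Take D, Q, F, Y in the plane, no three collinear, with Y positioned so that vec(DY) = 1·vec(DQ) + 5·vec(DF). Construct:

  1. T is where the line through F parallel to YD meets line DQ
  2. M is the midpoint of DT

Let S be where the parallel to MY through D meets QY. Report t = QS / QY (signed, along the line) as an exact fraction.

Set D = (0, 0), Q = (1, 0), F = (0, 1), Y = (1, 5); any affine frame gives the same invariant.
1. T is where the line through F parallel to YD meets line DQ ⇒ T = (-1/5, 0)
2. M is the midpoint of DT ⇒ M = (-1/10, 0)
through D parallel to MY: direction (11/10, 5); meets QY at S = (1, 50/11)
S = Q + t·(Y−Q) with t = 10/11

t = 10/11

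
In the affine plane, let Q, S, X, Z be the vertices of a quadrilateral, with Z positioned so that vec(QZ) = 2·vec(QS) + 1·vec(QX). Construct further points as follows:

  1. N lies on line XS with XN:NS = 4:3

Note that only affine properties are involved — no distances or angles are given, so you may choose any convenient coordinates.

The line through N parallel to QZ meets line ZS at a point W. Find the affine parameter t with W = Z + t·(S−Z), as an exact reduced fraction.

Set Q = (0, 0), S = (1, 0), X = (0, 1), Z = (2, 1); any affine frame gives the same invariant.
1. N lies on line XS with XN:NS = 4:3 ⇒ N = (4/7, 3/7)
through N parallel to QZ: direction (2, 1); meets ZS at W = (16/7, 9/7)
W = Z + t·(S−Z) with t = -2/7

t = -2/7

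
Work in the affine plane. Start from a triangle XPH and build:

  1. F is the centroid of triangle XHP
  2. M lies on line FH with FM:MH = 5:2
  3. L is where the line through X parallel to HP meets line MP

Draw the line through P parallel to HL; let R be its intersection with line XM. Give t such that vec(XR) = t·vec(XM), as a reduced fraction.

Assign X = (0, 0), P = (1, 0), H = (0, 1) — the answer is frame-independent, so this choice is without loss of generality.
1. F is the centroid of triangle XHP ⇒ F = (1/3, 1/3)
2. M lies on line FH with FM:MH = 5:2 ⇒ M = (2/21, 17/21)
3. L is where the line through X parallel to HP meets line MP ⇒ L = (-17/2, 17/2)
through P parallel to HL: direction (-17/2, 15/2); meets XM at R = (30/319, 255/319)
R = X + t·(M−X) with t = 315/319

t = 315/319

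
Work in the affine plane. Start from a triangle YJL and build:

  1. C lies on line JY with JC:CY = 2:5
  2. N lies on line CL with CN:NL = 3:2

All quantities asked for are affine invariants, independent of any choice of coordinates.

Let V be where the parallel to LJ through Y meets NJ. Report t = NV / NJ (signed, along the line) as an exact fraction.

Work in coordinates with Y = (0, 0), J = (1, 0), L = (0, 1).
1. C lies on line JY with JC:CY = 2:5 ⇒ C = (5/7, 0)
2. N lies on line CL with CN:NL = 3:2 ⇒ N = (2/7, 3/5)
through Y parallel to LJ: direction (1, -1); meets NJ at V = (-21/4, 21/4)
V = N + t·(J−N) with t = -31/4

t = -31/4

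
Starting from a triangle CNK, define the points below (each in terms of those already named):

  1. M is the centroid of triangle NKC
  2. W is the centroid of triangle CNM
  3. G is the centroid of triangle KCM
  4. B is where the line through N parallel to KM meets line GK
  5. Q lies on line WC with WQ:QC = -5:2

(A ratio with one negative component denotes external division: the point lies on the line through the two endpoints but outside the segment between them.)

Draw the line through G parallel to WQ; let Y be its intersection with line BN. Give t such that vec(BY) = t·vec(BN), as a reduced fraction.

t = 7/9

Choose coordinates C = (0, 0), N = (1, 0), K = (0, 1).
1. M is the centroid of triangle NKC ⇒ M = (1/3, 1/3)
2. W is the centroid of triangle CNM ⇒ W = (4/9, 1/9)
3. G is the centroid of triangle KCM ⇒ G = (1/9, 4/9)
4. B is where the line through N parallel to KM meets line GK ⇒ B = (-1/3, 8/3)
5. Q lies on line WC with WQ:QC = -5:2 ⇒ Q = (-8/27, -2/27)
through G parallel to WQ: direction (-20/27, -5/27); meets BN at Y = (19/27, 16/27)
Y = B + t·(N−B) with t = 7/9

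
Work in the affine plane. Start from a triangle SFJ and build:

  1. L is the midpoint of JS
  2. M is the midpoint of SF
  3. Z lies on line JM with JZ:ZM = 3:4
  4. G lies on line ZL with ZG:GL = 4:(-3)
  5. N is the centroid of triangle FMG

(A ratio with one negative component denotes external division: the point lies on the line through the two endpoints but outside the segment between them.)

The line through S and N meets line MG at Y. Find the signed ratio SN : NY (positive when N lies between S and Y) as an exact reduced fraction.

SN:NY = -4

Assign S = (0, 0), F = (1, 0), J = (0, 1) — the answer is frame-independent, so this choice is without loss of generality.
1. L is the midpoint of JS ⇒ L = (0, 1/2)
2. M is the midpoint of SF ⇒ M = (1/2, 0)
3. Z lies on line JM with JZ:ZM = 3:4 ⇒ Z = (3/14, 4/7)
4. G lies on line ZL with ZG:GL = 4:(-3) ⇒ G = (-9/14, 2/7)
5. N is the centroid of triangle FMG ⇒ N = (2/7, 2/21)
line SN meets MG at Y = (3/14, 1/14)
N = S + t·(Y−S) with t = 4/3, so SN:NY = 4/3:-1/3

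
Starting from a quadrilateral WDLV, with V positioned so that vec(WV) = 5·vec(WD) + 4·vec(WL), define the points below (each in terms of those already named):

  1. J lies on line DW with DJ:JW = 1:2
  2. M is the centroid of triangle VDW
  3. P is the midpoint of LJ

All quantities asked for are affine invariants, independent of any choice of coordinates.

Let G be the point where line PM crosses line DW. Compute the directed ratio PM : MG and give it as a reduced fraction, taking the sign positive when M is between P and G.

PM:MG = -5/8

Work in coordinates with W = (0, 0), D = (1, 0), L = (0, 1), V = (5, 4).
1. J lies on line DW with DJ:JW = 1:2 ⇒ J = (2/3, 0)
2. M is the centroid of triangle VDW ⇒ M = (2, 4/3)
3. P is the midpoint of LJ ⇒ P = (1/3, 1/2)
line PM meets DW at G = (-2/3, 0)
M = P + t·(G−P) with t = -5/3, so PM:MG = -5/3:8/3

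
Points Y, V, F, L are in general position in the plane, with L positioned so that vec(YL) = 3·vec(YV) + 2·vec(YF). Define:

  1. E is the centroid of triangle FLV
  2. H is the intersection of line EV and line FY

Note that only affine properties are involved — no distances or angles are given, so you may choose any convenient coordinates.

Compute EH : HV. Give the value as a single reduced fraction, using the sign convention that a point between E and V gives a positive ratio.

EH:HV = -4/3

Choose coordinates Y = (0, 0), V = (1, 0), F = (0, 1), L = (3, 2).
1. E is the centroid of triangle FLV ⇒ E = (4/3, 1)
2. H is the intersection of line EV and line FY ⇒ H = (0, -3)
H = E + t·(V−E) with t = 4, so EH:HV = t:(1−t) = 4:-3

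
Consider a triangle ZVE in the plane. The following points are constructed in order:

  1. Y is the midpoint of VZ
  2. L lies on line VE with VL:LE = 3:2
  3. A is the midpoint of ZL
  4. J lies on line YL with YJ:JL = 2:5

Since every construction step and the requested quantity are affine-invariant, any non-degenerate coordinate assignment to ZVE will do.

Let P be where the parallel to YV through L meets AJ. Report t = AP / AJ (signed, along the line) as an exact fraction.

t = -7/3

Assign Z = (0, 0), V = (1, 0), E = (0, 1) — the answer is frame-independent, so this choice is without loss of generality.
1. Y is the midpoint of VZ ⇒ Y = (1/2, 0)
2. L lies on line VE with VL:LE = 3:2 ⇒ L = (2/5, 3/5)
3. A is the midpoint of ZL ⇒ A = (1/5, 3/10)
4. J lies on line YL with YJ:JL = 2:5 ⇒ J = (33/70, 6/35)
through L parallel to YV: direction (1/2, 0); meets AJ at P = (-13/30, 3/5)
P = A + t·(J−A) with t = -7/3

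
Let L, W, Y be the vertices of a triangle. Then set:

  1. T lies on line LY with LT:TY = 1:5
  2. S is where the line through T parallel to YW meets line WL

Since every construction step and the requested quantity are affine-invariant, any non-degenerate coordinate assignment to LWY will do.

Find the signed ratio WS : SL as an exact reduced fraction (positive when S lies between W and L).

Work in coordinates with L = (0, 0), W = (1, 0), Y = (0, 1).
1. T lies on line LY with LT:TY = 1:5 ⇒ T = (0, 1/6)
2. S is where the line through T parallel to YW meets line WL ⇒ S = (1/6, 0)
S = W + t·(L−W) with t = 5/6, so WS:SL = t:(1−t) = 5/6:1/6

WS:SL = 5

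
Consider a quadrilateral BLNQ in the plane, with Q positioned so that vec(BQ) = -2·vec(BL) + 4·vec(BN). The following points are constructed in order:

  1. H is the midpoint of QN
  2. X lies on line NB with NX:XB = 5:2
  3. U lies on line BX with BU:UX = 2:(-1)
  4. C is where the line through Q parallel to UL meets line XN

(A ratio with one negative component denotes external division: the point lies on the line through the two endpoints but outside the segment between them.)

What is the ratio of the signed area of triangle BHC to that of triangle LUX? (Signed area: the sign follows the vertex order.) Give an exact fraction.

[BHC]:[LUX] = -10

Work in coordinates with B = (0, 0), L = (1, 0), N = (0, 1), Q = (-2, 4).
1. H is the midpoint of QN ⇒ H = (-1, 5/2)
2. X lies on line NB with NX:XB = 5:2 ⇒ X = (0, 2/7)
3. U lies on line BX with BU:UX = 2:(-1) ⇒ U = (0, 4/7)
4. C is where the line through Q parallel to UL meets line XN ⇒ C = (0, 20/7)
2·[BHC] = -20/7, 2·[LUX] = 2/7
[BHC]:[LUX] = -20/7:2/7 = -10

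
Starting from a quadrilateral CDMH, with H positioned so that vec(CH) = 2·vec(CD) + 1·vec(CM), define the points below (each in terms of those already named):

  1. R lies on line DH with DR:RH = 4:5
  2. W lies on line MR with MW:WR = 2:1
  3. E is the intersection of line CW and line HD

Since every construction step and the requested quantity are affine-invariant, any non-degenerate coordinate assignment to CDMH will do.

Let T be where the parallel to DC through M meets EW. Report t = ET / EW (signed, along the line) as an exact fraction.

t = 12/17

Work in coordinates with C = (0, 0), D = (1, 0), M = (0, 1), H = (2, 1).
1. R lies on line DH with DR:RH = 4:5 ⇒ R = (13/9, 4/9)
2. W lies on line MR with MW:WR = 2:1 ⇒ W = (26/27, 17/27)
3. E is the intersection of line CW and line HD ⇒ E = (26/9, 17/9)
through M parallel to DC: direction (-1, 0); meets EW at T = (26/17, 1)
T = E + t·(W−E) with t = 12/17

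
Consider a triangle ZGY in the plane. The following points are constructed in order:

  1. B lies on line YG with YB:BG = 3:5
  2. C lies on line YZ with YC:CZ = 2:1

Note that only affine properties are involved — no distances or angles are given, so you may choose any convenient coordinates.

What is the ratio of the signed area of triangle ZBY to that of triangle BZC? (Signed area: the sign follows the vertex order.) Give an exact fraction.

[ZBY]:[BZC] = -3

Choose coordinates Z = (0, 0), G = (1, 0), Y = (0, 1).
1. B lies on line YG with YB:BG = 3:5 ⇒ B = (3/8, 5/8)
2. C lies on line YZ with YC:CZ = 2:1 ⇒ C = (0, 1/3)
2·[ZBY] = 3/8, 2·[BZC] = -1/8
[ZBY]:[BZC] = 3/8:-1/8 = -3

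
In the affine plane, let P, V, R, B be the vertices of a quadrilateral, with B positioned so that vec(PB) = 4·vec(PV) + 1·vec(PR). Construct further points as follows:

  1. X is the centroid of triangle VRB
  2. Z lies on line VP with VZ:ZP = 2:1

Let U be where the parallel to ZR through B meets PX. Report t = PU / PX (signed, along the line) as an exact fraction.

t = 39/17

Choose coordinates P = (0, 0), V = (1, 0), R = (0, 1), B = (4, 1).
1. X is the centroid of triangle VRB ⇒ X = (5/3, 2/3)
2. Z lies on line VP with VZ:ZP = 2:1 ⇒ Z = (1/3, 0)
through B parallel to ZR: direction (-1/3, 1); meets PX at U = (65/17, 26/17)
U = P + t·(X−P) with t = 39/17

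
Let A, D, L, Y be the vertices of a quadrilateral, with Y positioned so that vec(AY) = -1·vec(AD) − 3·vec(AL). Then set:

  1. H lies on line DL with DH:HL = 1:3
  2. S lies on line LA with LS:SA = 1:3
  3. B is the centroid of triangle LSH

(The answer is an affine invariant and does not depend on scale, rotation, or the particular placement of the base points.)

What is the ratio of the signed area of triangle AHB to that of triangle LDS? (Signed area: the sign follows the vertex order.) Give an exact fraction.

Set A = (0, 0), D = (1, 0), L = (0, 1), Y = (-1, -3); any affine frame gives the same invariant.
1. H lies on line DL with DH:HL = 1:3 ⇒ H = (3/4, 1/4)
2. S lies on line LA with LS:SA = 1:3 ⇒ S = (0, 3/4)
3. B is the centroid of triangle LSH ⇒ B = (1/4, 2/3)
2·[AHB] = 7/16, 2·[LDS] = -1/4
[AHB]:[LDS] = 7/16:-1/4 = -7/4

[AHB]:[LDS] = -7/4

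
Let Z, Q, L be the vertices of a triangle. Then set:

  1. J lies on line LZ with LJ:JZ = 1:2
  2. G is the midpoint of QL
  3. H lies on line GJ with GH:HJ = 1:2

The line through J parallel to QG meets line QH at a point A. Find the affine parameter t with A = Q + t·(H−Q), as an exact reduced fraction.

t = 3

Set Z = (0, 0), Q = (1, 0), L = (0, 1); any affine frame gives the same invariant.
1. J lies on line LZ with LJ:JZ = 1:2 ⇒ J = (0, 2/3)
2. G is the midpoint of QL ⇒ G = (1/2, 1/2)
3. H lies on line GJ with GH:HJ = 1:2 ⇒ H = (1/3, 5/9)
through J parallel to QG: direction (-1/2, 1/2); meets QH at A = (-1, 5/3)
A = Q + t·(H−Q) with t = 3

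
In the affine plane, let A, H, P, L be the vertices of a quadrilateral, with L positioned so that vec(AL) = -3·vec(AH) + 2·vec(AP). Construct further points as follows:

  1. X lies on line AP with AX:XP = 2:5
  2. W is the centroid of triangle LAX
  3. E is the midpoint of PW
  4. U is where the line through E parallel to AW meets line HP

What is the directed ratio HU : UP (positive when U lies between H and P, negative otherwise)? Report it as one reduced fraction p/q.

HU:UP = -11/21

Assign A = (0, 0), H = (1, 0), P = (0, 1), L = (-3, 2) — the answer is frame-independent, so this choice is without loss of generality.
1. X lies on line AP with AX:XP = 2:5 ⇒ X = (0, 2/7)
2. W is the centroid of triangle LAX ⇒ W = (-1, 16/21)
3. E is the midpoint of PW ⇒ E = (-1/2, 37/42)
4. U is where the line through E parallel to AW meets line HP ⇒ U = (21/10, -11/10)
U = H + t·(P−H) with t = -11/10, so HU:UP = t:(1−t) = -11/10:21/10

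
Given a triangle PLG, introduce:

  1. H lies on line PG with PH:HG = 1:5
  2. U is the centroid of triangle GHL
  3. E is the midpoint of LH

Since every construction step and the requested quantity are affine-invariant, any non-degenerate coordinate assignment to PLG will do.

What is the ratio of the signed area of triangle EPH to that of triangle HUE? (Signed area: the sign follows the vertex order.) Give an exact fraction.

[EPH]:[HUE] = 3/5

Choose coordinates P = (0, 0), L = (1, 0), G = (0, 1).
1. H lies on line PG with PH:HG = 1:5 ⇒ H = (0, 1/6)
2. U is the centroid of triangle GHL ⇒ U = (1/3, 7/18)
3. E is the midpoint of LH ⇒ E = (1/2, 1/12)
2·[EPH] = -1/12, 2·[HUE] = -5/36
[EPH]:[HUE] = -1/12:-5/36 = 3/5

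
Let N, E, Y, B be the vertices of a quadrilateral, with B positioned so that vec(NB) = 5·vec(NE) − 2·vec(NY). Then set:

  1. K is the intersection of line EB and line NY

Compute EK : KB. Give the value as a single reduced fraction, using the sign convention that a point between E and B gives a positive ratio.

EK:KB = -1/5

Choose coordinates N = (0, 0), E = (1, 0), Y = (0, 1), B = (5, -2).
1. K is the intersection of line EB and line NY ⇒ K = (0, 1/2)
K = E + t·(B−E) with t = -1/4, so EK:KB = t:(1−t) = -1/4:5/4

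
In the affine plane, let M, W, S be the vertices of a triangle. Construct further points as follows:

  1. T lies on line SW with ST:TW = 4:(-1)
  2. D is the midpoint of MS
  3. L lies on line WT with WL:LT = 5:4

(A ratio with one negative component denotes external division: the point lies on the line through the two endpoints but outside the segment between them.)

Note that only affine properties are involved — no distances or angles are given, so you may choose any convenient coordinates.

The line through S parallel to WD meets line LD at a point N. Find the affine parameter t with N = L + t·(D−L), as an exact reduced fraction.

t = 32/5

Work in coordinates with M = (0, 0), W = (1, 0), S = (0, 1).
1. T lies on line SW with ST:TW = 4:(-1) ⇒ T = (4/3, -1/3)
2. D is the midpoint of MS ⇒ D = (0, 1/2)
3. L lies on line WT with WL:LT = 5:4 ⇒ L = (32/27, -5/27)
through S parallel to WD: direction (-1, 1/2); meets LD at N = (-32/5, 21/5)
N = L + t·(D−L) with t = 32/5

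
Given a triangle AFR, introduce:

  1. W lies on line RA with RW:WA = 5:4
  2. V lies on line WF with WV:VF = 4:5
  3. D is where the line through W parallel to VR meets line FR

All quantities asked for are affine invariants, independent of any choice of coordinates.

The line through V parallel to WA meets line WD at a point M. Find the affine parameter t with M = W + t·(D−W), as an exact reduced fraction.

Work in coordinates with A = (0, 0), F = (1, 0), R = (0, 1).
1. W lies on line RA with RW:WA = 5:4 ⇒ W = (0, 4/9)
2. V lies on line WF with WV:VF = 4:5 ⇒ V = (4/9, 20/81)
3. D is where the line through W parallel to VR meets line FR ⇒ D = (-4/5, 9/5)
through V parallel to WA: direction (0, -4/9); meets WD at M = (4/9, -25/81)
M = W + t·(D−W) with t = -5/9

t = -5/9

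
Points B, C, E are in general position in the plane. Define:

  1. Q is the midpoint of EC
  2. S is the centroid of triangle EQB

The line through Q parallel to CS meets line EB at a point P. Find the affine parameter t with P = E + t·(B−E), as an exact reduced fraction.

t = 1/5

Work in coordinates with B = (0, 0), C = (1, 0), E = (0, 1).
1. Q is the midpoint of EC ⇒ Q = (1/2, 1/2)
2. S is the centroid of triangle EQB ⇒ S = (1/6, 1/2)
through Q parallel to CS: direction (-5/6, 1/2); meets EB at P = (0, 4/5)
P = E + t·(B−E) with t = 1/5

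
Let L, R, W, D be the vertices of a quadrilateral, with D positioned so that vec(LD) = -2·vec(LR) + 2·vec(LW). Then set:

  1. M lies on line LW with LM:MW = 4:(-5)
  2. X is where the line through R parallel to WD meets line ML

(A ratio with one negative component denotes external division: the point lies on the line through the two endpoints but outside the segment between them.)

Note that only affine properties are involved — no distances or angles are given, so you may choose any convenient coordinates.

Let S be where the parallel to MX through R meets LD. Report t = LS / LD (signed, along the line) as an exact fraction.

t = -1/2

Assign L = (0, 0), R = (1, 0), W = (0, 1), D = (-2, 2) — the answer is frame-independent, so this choice is without loss of generality.
1. M lies on line LW with LM:MW = 4:(-5) ⇒ M = (0, -4)
2. X is where the line through R parallel to WD meets line ML ⇒ X = (0, 1/2)
through R parallel to MX: direction (0, 9/2); meets LD at S = (1, -1)
S = L + t·(D−L) with t = -1/2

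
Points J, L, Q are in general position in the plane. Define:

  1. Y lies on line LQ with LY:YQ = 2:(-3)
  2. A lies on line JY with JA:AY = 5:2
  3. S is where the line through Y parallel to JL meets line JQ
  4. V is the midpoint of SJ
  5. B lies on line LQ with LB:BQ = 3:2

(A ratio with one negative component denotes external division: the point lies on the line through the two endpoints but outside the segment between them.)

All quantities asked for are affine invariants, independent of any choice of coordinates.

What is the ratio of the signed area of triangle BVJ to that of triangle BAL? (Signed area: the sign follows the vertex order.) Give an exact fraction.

Assign J = (0, 0), L = (1, 0), Q = (0, 1) — the answer is frame-independent, so this choice is without loss of generality.
1. Y lies on line LQ with LY:YQ = 2:(-3) ⇒ Y = (3, -2)
2. A lies on line JY with JA:AY = 5:2 ⇒ A = (15/7, -10/7)
3. S is where the line through Y parallel to JL meets line JQ ⇒ S = (0, -2)
4. V is the midpoint of SJ ⇒ V = (0, -1)
5. B lies on line LQ with LB:BQ = 3:2 ⇒ B = (2/5, 3/5)
2·[BVJ] = -2/5, 2·[BAL] = 6/35
[BVJ]:[BAL] = -2/5:6/35 = -7/3

[BVJ]:[BAL] = -7/3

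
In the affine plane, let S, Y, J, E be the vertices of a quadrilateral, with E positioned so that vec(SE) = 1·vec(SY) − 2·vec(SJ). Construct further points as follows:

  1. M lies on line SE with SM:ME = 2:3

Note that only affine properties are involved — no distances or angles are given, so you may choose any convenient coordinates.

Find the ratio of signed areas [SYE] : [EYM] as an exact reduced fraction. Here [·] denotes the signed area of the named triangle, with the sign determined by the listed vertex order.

[SYE]:[EYM] = -5/3

Set S = (0, 0), Y = (1, 0), J = (0, 1), E = (1, -2); any affine frame gives the same invariant.
1. M lies on line SE with SM:ME = 2:3 ⇒ M = (2/5, -4/5)
2·[SYE] = -2, 2·[EYM] = 6/5
[SYE]:[EYM] = -2:6/5 = -5/3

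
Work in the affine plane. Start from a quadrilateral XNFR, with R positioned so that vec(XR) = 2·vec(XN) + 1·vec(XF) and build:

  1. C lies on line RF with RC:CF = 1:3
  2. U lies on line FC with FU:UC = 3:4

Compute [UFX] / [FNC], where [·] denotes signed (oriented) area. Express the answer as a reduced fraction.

[UFX]:[FNC] = 3/7

Assign X = (0, 0), N = (1, 0), F = (0, 1), R = (2, 1) — the answer is frame-independent, so this choice is without loss of generality.
1. C lies on line RF with RC:CF = 1:3 ⇒ C = (3/2, 1)
2. U lies on line FC with FU:UC = 3:4 ⇒ U = (9/14, 1)
2·[UFX] = 9/14, 2·[FNC] = 3/2
[UFX]:[FNC] = 9/14:3/2 = 3/7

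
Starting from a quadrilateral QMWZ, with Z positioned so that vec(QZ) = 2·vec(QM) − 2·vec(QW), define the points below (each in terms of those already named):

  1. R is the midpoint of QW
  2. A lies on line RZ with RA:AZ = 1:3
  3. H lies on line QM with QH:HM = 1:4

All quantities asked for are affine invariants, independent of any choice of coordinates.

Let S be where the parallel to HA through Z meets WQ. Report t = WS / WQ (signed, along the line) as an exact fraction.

t = 13/6

Set Q = (0, 0), M = (1, 0), W = (0, 1), Z = (2, -2); any affine frame gives the same invariant.
1. R is the midpoint of QW ⇒ R = (0, 1/2)
2. A lies on line RZ with RA:AZ = 1:3 ⇒ A = (1/2, -1/8)
3. H lies on line QM with QH:HM = 1:4 ⇒ H = (1/5, 0)
through Z parallel to HA: direction (3/10, -1/8); meets WQ at S = (0, -7/6)
S = W + t·(Q−W) with t = 13/6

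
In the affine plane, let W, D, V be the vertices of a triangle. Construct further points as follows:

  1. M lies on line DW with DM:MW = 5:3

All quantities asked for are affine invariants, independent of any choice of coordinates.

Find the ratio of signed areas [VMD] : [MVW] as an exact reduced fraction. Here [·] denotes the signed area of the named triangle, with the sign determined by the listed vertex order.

Work in coordinates with W = (0, 0), D = (1, 0), V = (0, 1).
1. M lies on line DW with DM:MW = 5:3 ⇒ M = (3/8, 0)
2·[VMD] = 5/8, 2·[MVW] = 3/8
[VMD]:[MVW] = 5/8:3/8 = 5/3

[VMD]:[MVW] = 5/3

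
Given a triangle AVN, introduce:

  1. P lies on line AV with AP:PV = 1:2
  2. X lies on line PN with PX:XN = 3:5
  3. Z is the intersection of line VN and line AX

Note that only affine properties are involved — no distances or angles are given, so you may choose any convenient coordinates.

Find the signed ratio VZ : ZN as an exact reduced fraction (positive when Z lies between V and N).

Set A = (0, 0), V = (1, 0), N = (0, 1); any affine frame gives the same invariant.
1. P lies on line AV with AP:PV = 1:2 ⇒ P = (1/3, 0)
2. X lies on line PN with PX:XN = 3:5 ⇒ X = (5/24, 3/8)
3. Z is the intersection of line VN and line AX ⇒ Z = (5/14, 9/14)
Z = V + t·(N−V) with t = 9/14, so VZ:ZN = t:(1−t) = 9/14:5/14

VZ:ZN = 9/5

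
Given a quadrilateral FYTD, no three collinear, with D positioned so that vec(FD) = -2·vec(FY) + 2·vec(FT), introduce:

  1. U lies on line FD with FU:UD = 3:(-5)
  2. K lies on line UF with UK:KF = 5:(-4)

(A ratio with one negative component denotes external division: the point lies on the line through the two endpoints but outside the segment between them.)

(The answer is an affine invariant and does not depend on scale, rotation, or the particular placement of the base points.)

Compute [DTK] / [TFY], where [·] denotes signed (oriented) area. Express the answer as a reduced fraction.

[DTK]:[TFY] = 10

Choose coordinates F = (0, 0), Y = (1, 0), T = (0, 1), D = (-2, 2).
1. U lies on line FD with FU:UD = 3:(-5) ⇒ U = (3, -3)
2. K lies on line UF with UK:KF = 5:(-4) ⇒ K = (-12, 12)
2·[DTK] = 10, 2·[TFY] = 1
[DTK]:[TFY] = 10:1 = 10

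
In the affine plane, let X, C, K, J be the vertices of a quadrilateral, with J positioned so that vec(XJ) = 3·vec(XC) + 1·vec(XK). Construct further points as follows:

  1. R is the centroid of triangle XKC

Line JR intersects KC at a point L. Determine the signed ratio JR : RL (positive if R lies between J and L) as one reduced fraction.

Choose coordinates X = (0, 0), C = (1, 0), K = (0, 1), J = (3, 1).
1. R is the centroid of triangle XKC ⇒ R = (1/3, 1/3)
line JR meets KC at L = (3/5, 2/5)
R = J + t·(L−J) with t = 10/9, so JR:RL = 10/9:-1/9

JR:RL = -10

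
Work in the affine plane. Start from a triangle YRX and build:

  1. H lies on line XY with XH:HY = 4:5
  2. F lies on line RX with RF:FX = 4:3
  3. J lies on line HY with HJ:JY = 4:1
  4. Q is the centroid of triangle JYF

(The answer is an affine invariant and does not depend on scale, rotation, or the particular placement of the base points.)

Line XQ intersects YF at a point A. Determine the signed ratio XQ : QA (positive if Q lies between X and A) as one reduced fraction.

XQ:QA = 26

Choose coordinates Y = (0, 0), R = (1, 0), X = (0, 1).
1. H lies on line XY with XH:HY = 4:5 ⇒ H = (0, 5/9)
2. F lies on line RX with RF:FX = 4:3 ⇒ F = (3/7, 4/7)
3. J lies on line HY with HJ:JY = 4:1 ⇒ J = (0, 1/9)
4. Q is the centroid of triangle JYF ⇒ Q = (1/7, 43/189)
line XQ meets YF at A = (27/182, 18/91)
Q = X + t·(A−X) with t = 26/27, so XQ:QA = 26/27:1/27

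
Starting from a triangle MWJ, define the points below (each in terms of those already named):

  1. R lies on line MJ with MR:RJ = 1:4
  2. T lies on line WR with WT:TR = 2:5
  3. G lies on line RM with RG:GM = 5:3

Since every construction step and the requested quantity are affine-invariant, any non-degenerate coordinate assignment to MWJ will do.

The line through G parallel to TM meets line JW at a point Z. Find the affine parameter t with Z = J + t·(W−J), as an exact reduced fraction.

t = 185/216

Assign M = (0, 0), W = (1, 0), J = (0, 1) — the answer is frame-independent, so this choice is without loss of generality.
1. R lies on line MJ with MR:RJ = 1:4 ⇒ R = (0, 1/5)
2. T lies on line WR with WT:TR = 2:5 ⇒ T = (5/7, 2/35)
3. G lies on line RM with RG:GM = 5:3 ⇒ G = (0, 3/40)
through G parallel to TM: direction (-5/7, -2/35); meets JW at Z = (185/216, 31/216)
Z = J + t·(W−J) with t = 185/216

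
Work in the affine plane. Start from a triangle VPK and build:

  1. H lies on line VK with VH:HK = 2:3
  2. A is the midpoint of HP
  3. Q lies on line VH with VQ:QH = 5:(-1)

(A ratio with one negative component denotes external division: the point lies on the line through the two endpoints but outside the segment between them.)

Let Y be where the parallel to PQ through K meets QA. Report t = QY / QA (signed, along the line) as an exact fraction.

Work in coordinates with V = (0, 0), P = (1, 0), K = (0, 1).
1. H lies on line VK with VH:HK = 2:3 ⇒ H = (0, 2/5)
2. A is the midpoint of HP ⇒ A = (1/2, 1/5)
3. Q lies on line VH with VQ:QH = 5:(-1) ⇒ Q = (0, 1/2)
through K parallel to PQ: direction (-1, 1/2); meets QA at Y = (-5, 7/2)
Y = Q + t·(A−Q) with t = -10

t = -10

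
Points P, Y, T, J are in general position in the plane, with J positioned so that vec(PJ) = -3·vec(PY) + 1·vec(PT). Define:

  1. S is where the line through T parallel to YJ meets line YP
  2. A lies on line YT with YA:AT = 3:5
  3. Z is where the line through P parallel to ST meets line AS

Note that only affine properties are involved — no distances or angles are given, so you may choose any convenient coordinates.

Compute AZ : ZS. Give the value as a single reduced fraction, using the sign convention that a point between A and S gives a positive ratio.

AZ:ZS = -17/32

Choose coordinates P = (0, 0), Y = (1, 0), T = (0, 1), J = (-3, 1).
1. S is where the line through T parallel to YJ meets line YP ⇒ S = (4, 0)
2. A lies on line YT with YA:AT = 3:5 ⇒ A = (5/8, 3/8)
3. Z is where the line through P parallel to ST meets line AS ⇒ Z = (-16/5, 4/5)
Z = A + t·(S−A) with t = -17/15, so AZ:ZS = t:(1−t) = -17/15:32/15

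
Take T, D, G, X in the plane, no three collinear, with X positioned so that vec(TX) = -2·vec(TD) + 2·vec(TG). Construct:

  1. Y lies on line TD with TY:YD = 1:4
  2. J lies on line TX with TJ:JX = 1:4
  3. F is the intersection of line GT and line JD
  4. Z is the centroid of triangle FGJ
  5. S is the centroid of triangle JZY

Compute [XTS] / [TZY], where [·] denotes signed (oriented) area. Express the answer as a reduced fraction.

Choose coordinates T = (0, 0), D = (1, 0), G = (0, 1), X = (-2, 2).
1. Y lies on line TD with TY:YD = 1:4 ⇒ Y = (1/5, 0)
2. J lies on line TX with TJ:JX = 1:4 ⇒ J = (-2/5, 2/5)
3. F is the intersection of line GT and line JD ⇒ F = (0, 2/7)
4. Z is the centroid of triangle FGJ ⇒ Z = (-2/15, 59/105)
5. S is the centroid of triangle JZY ⇒ S = (-1/9, 101/315)
2·[XTS] = 44/105, 2·[TZY] = -59/525
[XTS]:[TZY] = 44/105:-59/525 = -220/59

[XTS]:[TZY] = -220/59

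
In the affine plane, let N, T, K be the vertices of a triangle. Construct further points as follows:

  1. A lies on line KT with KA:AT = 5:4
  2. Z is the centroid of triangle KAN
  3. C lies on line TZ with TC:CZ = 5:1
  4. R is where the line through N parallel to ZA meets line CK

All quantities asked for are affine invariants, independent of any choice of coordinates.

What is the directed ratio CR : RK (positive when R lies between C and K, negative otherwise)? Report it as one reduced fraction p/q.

Set N = (0, 0), T = (1, 0), K = (0, 1); any affine frame gives the same invariant.
1. A lies on line KT with KA:AT = 5:4 ⇒ A = (5/9, 4/9)
2. Z is the centroid of triangle KAN ⇒ Z = (5/27, 13/27)
3. C lies on line TZ with TC:CZ = 5:1 ⇒ C = (26/81, 65/162)
4. R is where the line through N parallel to ZA meets line CK ⇒ R = (260/459, -26/459)
R = C + t·(K−C) with t = -13/17, so CR:RK = t:(1−t) = -13/17:30/17

CR:RK = -13/30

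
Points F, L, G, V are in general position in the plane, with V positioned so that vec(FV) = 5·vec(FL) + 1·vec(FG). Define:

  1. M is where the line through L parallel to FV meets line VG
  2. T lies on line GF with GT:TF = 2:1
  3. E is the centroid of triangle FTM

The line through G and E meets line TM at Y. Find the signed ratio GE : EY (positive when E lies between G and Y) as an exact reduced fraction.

Assign F = (0, 0), L = (1, 0), G = (0, 1), V = (5, 1) — the answer is frame-independent, so this choice is without loss of generality.
1. M is where the line through L parallel to FV meets line VG ⇒ M = (6, 1)
2. T lies on line GF with GT:TF = 2:1 ⇒ T = (0, 1/3)
3. E is the centroid of triangle FTM ⇒ E = (2, 4/9)
line GE meets TM at Y = (12/7, 11/21)
E = G + t·(Y−G) with t = 7/6, so GE:EY = 7/6:-1/6

GE:EY = -7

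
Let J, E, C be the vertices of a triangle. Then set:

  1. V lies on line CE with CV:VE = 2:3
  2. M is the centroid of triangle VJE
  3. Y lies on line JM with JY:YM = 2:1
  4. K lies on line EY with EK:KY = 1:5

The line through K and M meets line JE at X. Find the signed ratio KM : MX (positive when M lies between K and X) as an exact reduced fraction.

Work in coordinates with J = (0, 0), E = (1, 0), C = (0, 1).
1. V lies on line CE with CV:VE = 2:3 ⇒ V = (2/5, 3/5)
2. M is the centroid of triangle VJE ⇒ M = (7/15, 1/5)
3. Y lies on line JM with JY:YM = 2:1 ⇒ Y = (14/45, 2/15)
4. K lies on line EY with EK:KY = 1:5 ⇒ K = (239/270, 1/45)
line KM meets JE at X = (15/16, 0)
M = K + t·(X−K) with t = -8, so KM:MX = -8:9

KM:MX = -8/9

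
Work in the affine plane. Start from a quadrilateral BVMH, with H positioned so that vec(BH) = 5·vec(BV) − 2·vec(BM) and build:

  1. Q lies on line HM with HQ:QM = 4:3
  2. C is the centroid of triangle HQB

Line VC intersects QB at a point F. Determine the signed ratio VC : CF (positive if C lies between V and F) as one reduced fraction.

Assign B = (0, 0), V = (1, 0), M = (0, 1), H = (5, -2) — the answer is frame-independent, so this choice is without loss of generality.
1. Q lies on line HM with HQ:QM = 4:3 ⇒ Q = (15/7, -2/7)
2. C is the centroid of triangle HQB ⇒ C = (50/21, -16/21)
line VC meets QB at F = (120/91, -16/91)
C = V + t·(F−V) with t = 13/3, so VC:CF = 13/3:-10/3

VC:CF = -13/10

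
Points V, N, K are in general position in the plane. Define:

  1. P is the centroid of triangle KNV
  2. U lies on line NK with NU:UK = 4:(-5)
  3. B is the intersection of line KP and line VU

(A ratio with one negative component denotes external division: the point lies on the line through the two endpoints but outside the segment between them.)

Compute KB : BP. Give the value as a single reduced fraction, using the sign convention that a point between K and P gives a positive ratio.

KB:BP = -5/3

Assign V = (0, 0), N = (1, 0), K = (0, 1) — the answer is frame-independent, so this choice is without loss of generality.
1. P is the centroid of triangle KNV ⇒ P = (1/3, 1/3)
2. U lies on line NK with NU:UK = 4:(-5) ⇒ U = (5, -4)
3. B is the intersection of line KP and line VU ⇒ B = (5/6, -2/3)
B = K + t·(P−K) with t = 5/2, so KB:BP = t:(1−t) = 5/2:-3/2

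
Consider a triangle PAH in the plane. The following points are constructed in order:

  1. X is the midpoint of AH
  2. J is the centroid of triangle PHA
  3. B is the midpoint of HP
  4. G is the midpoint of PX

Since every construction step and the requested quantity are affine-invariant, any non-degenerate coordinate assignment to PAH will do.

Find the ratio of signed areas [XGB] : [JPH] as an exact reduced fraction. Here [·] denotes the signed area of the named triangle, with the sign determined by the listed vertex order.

Set P = (0, 0), A = (1, 0), H = (0, 1); any affine frame gives the same invariant.
1. X is the midpoint of AH ⇒ X = (1/2, 1/2)
2. J is the centroid of triangle PHA ⇒ J = (1/3, 1/3)
3. B is the midpoint of HP ⇒ B = (0, 1/2)
4. G is the midpoint of PX ⇒ G = (1/4, 1/4)
2·[XGB] = -1/8, 2·[JPH] = -1/3
[XGB]:[JPH] = -1/8:-1/3 = 3/8

[XGB]:[JPH] = 3/8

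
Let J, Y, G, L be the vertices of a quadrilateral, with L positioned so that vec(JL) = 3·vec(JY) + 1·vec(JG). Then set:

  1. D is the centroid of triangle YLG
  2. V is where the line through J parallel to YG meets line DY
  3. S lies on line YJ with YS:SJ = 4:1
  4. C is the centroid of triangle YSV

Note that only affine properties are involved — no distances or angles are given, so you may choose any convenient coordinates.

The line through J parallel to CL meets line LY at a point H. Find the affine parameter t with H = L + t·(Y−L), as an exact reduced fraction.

t = 58/3

Assign J = (0, 0), Y = (1, 0), G = (0, 1), L = (3, 1) — the answer is frame-independent, so this choice is without loss of generality.
1. D is the centroid of triangle YLG ⇒ D = (4/3, 2/3)
2. V is where the line through J parallel to YG meets line DY ⇒ V = (2/3, -2/3)
3. S lies on line YJ with YS:SJ = 4:1 ⇒ S = (1/5, 0)
4. C is the centroid of triangle YSV ⇒ C = (28/45, -2/9)
through J parallel to CL: direction (107/45, 11/9); meets LY at H = (-107/3, -55/3)
H = L + t·(Y−L) with t = 58/3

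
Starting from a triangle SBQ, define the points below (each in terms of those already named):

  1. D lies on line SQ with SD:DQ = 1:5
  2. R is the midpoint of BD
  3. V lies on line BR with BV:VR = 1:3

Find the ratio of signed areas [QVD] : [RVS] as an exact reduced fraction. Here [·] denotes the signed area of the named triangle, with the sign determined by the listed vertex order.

Assign S = (0, 0), B = (1, 0), Q = (0, 1) — the answer is frame-independent, so this choice is without loss of generality.
1. D lies on line SQ with SD:DQ = 1:5 ⇒ D = (0, 1/6)
2. R is the midpoint of BD ⇒ R = (1/2, 1/12)
3. V lies on line BR with BV:VR = 1:3 ⇒ V = (7/8, 1/48)
2·[QVD] = -35/48, 2·[RVS] = -1/16
[QVD]:[RVS] = -35/48:-1/16 = 35/3

[QVD]:[RVS] = 35/3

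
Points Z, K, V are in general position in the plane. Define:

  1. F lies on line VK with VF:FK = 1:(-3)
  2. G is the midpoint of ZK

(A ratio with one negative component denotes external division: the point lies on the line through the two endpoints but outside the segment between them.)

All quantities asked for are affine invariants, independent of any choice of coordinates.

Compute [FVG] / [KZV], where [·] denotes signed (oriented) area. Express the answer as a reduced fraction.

Set Z = (0, 0), K = (1, 0), V = (0, 1); any affine frame gives the same invariant.
1. F lies on line VK with VF:FK = 1:(-3) ⇒ F = (-1/2, 3/2)
2. G is the midpoint of ZK ⇒ G = (1/2, 0)
2·[FVG] = -1/4, 2·[KZV] = -1
[FVG]:[KZV] = -1/4:-1 = 1/4

[FVG]:[KZV] = 1/4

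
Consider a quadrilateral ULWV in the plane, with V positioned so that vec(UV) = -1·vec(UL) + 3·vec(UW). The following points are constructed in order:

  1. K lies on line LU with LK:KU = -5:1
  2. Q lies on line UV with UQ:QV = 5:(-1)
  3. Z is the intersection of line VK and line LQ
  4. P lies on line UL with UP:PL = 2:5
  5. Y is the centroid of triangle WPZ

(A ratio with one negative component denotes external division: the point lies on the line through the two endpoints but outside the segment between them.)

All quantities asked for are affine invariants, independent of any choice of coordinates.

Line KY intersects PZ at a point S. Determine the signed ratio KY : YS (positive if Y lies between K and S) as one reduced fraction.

Work in coordinates with U = (0, 0), L = (1, 0), W = (0, 1), V = (-1, 3).
1. K lies on line LU with LK:KU = -5:1 ⇒ K = (-1/4, 0)
2. Q lies on line UV with UQ:QV = 5:(-1) ⇒ Q = (-5/4, 15/4)
3. Z is the intersection of line VK and line LQ ⇒ Z = (-8/7, 25/7)
4. P lies on line UL with UP:PL = 2:5 ⇒ P = (2/7, 0)
5. Y is the centroid of triangle WPZ ⇒ Y = (-2/7, 32/21)
line KY meets PZ at S = (-478/1687, 2400/1687)
Y = K + t·(S−K) with t = 241/225, so KY:YS = 241/225:-16/225

KY:YS = -241/16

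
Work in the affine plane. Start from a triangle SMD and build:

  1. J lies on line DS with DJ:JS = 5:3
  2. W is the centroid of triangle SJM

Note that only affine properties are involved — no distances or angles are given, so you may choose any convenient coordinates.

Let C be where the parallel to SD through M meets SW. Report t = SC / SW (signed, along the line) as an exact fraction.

Choose coordinates S = (0, 0), M = (1, 0), D = (0, 1).
1. J lies on line DS with DJ:JS = 5:3 ⇒ J = (0, 3/8)
2. W is the centroid of triangle SJM ⇒ W = (1/3, 1/8)
through M parallel to SD: direction (0, 1); meets SW at C = (1, 3/8)
C = S + t·(W−S) with t = 3

t = 3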